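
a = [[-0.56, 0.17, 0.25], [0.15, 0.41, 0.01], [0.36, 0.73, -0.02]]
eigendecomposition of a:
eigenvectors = [[0.92, -0.27, 0.36],[-0.12, -0.48, -0.16],[-0.37, -0.84, 0.92]]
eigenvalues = [-0.68, 0.51, -0.0]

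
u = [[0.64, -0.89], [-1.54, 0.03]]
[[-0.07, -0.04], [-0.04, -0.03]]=u @ [[0.03,0.02], [0.1,0.06]]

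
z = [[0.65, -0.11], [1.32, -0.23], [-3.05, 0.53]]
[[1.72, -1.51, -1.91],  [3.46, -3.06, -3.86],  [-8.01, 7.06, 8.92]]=z @[[3.55, -2.39, -3.25],[5.31, -0.43, -1.87]]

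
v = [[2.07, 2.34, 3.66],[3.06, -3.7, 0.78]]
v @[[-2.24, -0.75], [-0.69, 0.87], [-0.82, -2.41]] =[[-9.25,-8.34], [-4.94,-7.39]]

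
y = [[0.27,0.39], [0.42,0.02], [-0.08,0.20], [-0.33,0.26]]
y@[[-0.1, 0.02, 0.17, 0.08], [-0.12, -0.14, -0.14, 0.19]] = [[-0.07,-0.05,-0.01,0.10], [-0.04,0.01,0.07,0.04], [-0.02,-0.03,-0.04,0.03], [0.00,-0.04,-0.09,0.02]]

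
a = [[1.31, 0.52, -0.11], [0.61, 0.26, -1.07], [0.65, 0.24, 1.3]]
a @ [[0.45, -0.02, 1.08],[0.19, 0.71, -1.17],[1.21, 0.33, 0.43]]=[[0.56, 0.31, 0.76], [-0.97, -0.18, -0.11], [1.91, 0.59, 0.98]]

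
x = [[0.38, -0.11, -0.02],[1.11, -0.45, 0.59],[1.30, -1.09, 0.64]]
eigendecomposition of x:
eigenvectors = [[0.65+0.00j, -0.09-0.07j, -0.09+0.07j],[0.63+0.00j, (-0.46+0.41j), (-0.46-0.41j)],[(-0.43+0j), (-0.78+0j), -0.78-0.00j]]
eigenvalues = [(0.29+0j), (0.14+0.69j), (0.14-0.69j)]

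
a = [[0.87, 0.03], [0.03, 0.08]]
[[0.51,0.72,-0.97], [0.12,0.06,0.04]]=a @ [[0.54, 0.81, -1.15], [1.35, 0.5, 0.94]]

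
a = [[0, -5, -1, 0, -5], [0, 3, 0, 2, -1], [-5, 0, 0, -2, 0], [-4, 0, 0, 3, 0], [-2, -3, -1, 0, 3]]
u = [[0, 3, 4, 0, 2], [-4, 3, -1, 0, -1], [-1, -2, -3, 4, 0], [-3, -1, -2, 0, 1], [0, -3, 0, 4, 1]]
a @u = [[21, 2, 8, -24, 0], [-18, 10, -7, -4, -2], [6, -13, -16, 0, -12], [-9, -15, -22, 0, -5], [13, -22, -2, 8, 2]]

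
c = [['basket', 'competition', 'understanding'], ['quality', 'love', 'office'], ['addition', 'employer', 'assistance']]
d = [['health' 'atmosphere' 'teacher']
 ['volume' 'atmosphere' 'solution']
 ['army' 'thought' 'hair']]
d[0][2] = 'teacher'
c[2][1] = 'employer'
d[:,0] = ['health', 'volume', 'army']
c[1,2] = 'office'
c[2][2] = 'assistance'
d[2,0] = 'army'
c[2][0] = 'addition'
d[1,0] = 'volume'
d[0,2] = 'teacher'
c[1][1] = 'love'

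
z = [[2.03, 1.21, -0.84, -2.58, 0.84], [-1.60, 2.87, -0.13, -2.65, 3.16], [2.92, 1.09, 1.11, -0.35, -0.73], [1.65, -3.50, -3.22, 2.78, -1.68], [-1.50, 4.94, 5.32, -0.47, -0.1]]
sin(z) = [[6.68,-2.50,-5.70,-0.90,-0.45],[0.5,-2.66,-6.68,-4.08,2.07],[5.05,1.34,2.74,4.01,-2.06],[3.23,-0.71,-1.96,1.33,-0.53],[-1.78,3.83,6.92,3.19,-1.51]]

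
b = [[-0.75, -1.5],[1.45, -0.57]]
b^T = [[-0.75, 1.45], [-1.50, -0.57]]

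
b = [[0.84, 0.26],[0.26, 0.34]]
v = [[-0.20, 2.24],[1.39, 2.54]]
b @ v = [[0.19, 2.54],[0.42, 1.45]]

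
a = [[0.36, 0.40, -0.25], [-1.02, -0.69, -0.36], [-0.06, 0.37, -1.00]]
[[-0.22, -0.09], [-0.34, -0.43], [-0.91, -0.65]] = a @ [[0.86, 0.83], [-1.03, -0.77], [0.48, 0.32]]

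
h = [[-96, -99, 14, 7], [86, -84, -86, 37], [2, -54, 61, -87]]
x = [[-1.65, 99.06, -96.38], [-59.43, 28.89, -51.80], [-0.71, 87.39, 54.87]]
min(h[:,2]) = -86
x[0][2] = -96.38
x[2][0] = -0.71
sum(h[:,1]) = -237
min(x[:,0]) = -59.43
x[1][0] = -59.43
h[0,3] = 7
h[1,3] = 37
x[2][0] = -0.71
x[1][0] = -59.43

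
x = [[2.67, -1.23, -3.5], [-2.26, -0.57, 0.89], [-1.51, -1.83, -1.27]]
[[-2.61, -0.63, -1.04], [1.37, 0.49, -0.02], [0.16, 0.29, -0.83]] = x@[[-0.53, -0.18, -0.03], [0.15, -0.05, 0.38], [0.29, 0.06, 0.14]]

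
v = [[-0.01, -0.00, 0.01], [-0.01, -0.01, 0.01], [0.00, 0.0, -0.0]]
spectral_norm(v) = 0.02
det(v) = 0.00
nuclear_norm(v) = 0.03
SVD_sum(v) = [[-0.01,-0.00,0.01],[-0.01,-0.01,0.01],[0.00,0.0,0.00]] + [[-0.00, 0.0, 0.00], [0.0, -0.00, -0.00], [0.00, 0.0, 0.0]] + [[-0.0, -0.00, -0.00], [-0.0, -0.0, -0.00], [-0.0, -0.00, -0.00]]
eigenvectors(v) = [[0.0, 0.00, 0.71],[1.0, 1.0, 0.0],[0.0, 0.0, 0.71]]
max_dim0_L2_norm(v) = 0.01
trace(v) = -0.02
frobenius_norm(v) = 0.02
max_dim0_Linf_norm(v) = 0.01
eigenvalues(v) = [-0.01, -0.01, -0.0]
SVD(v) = [[-0.62, -0.79, 0.0], [-0.79, 0.62, 0.0], [0.00, 0.00, 1.00]] @ diag([0.02135779205069857, 0.006621534468619565, -0.0]) @ [[0.66, 0.37, -0.66], [0.26, -0.93, -0.26], [0.71, 0.0, 0.71]]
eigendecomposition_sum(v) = [[-0.0, -0.00, -0.00], [45035996273704.96, -0.01, -45035996273704.96], [-0.0, -0.0, -0.0]] + [[-0.01, -0.00, 0.01], [-45035996273704.96, -0.00, 45035996273704.96], [-0.00, -0.00, -0.00]] + [[-0.00, -0.0, -0.00], [-0.00, -0.0, -0.00], [-0.00, -0.0, -0.00]]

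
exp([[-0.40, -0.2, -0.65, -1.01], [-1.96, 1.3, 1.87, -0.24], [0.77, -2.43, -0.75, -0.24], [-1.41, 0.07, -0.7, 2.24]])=[[2.19, -0.14, 0.12, -3.92], [-0.94, 0.07, 1.48, 0.42], [2.44, -1.66, -1.32, -1.85], [-7.22, 2.28, -0.46, 13.54]]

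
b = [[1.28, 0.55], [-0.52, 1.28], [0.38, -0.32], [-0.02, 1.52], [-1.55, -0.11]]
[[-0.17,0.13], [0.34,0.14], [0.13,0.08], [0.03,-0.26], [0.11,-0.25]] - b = [[-1.45, -0.42], [0.86, -1.14], [-0.25, 0.4], [0.05, -1.78], [1.66, -0.14]]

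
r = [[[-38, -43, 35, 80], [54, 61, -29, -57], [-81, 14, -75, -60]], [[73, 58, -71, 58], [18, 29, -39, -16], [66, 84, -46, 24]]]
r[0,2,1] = 14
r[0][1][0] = 54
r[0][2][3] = -60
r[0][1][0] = 54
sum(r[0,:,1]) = 32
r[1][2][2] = -46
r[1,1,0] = 18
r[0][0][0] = -38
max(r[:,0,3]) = 80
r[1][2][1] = 84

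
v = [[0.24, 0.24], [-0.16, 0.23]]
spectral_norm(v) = 0.35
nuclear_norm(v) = 0.62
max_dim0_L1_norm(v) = 0.47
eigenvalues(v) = [(0.24+0.2j), (0.24-0.2j)]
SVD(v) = [[0.93, 0.36], [0.36, -0.93]] @ diag([0.34889677122568213, 0.26827419374269673]) @ [[0.48, 0.88], [0.88, -0.48]]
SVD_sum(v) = [[0.15, 0.29], [0.06, 0.11]] + [[0.09, -0.05], [-0.22, 0.12]]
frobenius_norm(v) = 0.44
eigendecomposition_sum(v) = [[(0.12+0.09j), (0.12-0.14j)],  [(-0.08+0.1j), (0.12+0.1j)]] + [[(0.12-0.09j), (0.12+0.14j)], [(-0.08-0.1j), (0.12-0.1j)]]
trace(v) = 0.47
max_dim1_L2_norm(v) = 0.34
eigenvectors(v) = [[0.77+0.00j, 0.77-0.00j], [(-0.02+0.63j), (-0.02-0.63j)]]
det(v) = 0.09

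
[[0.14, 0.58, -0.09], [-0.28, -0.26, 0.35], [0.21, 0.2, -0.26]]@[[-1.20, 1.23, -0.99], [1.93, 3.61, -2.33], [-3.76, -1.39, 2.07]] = [[1.29, 2.39, -1.68], [-1.48, -1.77, 1.61], [1.11, 1.34, -1.21]]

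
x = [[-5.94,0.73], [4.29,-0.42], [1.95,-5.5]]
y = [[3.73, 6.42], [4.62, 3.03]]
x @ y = [[-18.78, -35.92], [14.06, 26.27], [-18.14, -4.15]]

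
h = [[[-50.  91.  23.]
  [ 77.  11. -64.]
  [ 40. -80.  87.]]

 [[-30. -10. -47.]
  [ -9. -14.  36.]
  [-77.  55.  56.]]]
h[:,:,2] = [[23.0, -64.0, 87.0], [-47.0, 36.0, 56.0]]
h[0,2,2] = 87.0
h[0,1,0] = 77.0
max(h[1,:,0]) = -9.0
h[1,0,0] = -30.0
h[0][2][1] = -80.0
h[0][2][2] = 87.0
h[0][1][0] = 77.0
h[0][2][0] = 40.0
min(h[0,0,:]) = -50.0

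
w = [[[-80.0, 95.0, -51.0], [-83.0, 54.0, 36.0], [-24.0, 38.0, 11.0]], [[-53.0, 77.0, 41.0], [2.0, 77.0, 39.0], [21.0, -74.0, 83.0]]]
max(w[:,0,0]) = -53.0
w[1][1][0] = 2.0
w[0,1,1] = 54.0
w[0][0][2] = -51.0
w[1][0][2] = 41.0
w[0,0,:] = [-80.0, 95.0, -51.0]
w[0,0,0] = -80.0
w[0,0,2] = -51.0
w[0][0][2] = -51.0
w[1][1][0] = 2.0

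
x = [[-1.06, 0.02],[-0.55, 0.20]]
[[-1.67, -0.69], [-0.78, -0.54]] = x @ [[1.58,0.63], [0.44,-0.98]]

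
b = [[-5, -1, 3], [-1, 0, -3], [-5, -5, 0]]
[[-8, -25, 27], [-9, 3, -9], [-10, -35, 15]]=b @ [[3, 3, -3], [-1, 4, 0], [2, -2, 4]]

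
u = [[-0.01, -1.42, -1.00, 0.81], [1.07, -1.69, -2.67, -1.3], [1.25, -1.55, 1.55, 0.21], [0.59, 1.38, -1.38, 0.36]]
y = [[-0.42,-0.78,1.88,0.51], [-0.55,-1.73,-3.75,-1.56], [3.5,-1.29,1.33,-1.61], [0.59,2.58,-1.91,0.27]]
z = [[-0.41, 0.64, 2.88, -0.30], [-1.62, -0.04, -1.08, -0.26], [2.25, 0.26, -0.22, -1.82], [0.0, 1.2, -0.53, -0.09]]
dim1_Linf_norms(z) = [2.88, 1.62, 2.25, 1.2]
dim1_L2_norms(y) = [2.14, 4.45, 4.27, 3.27]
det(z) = -15.07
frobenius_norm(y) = 7.31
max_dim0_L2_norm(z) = 3.13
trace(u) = 0.21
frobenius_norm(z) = 4.80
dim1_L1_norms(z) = [4.23, 3.0, 4.55, 1.82]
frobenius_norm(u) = 5.21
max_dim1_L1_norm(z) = 4.55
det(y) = 5.75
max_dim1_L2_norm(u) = 3.58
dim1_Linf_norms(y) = [1.88, 3.75, 3.5, 2.58]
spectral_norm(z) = 3.19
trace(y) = -0.55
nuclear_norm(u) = 9.50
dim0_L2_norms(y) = [3.62, 3.45, 4.8, 2.31]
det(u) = 20.54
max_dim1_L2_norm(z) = 2.99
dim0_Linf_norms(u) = [1.25, 1.69, 2.67, 1.3]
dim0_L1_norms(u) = [2.92, 6.04, 6.6, 2.68]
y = u + z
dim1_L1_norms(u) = [3.24, 6.73, 4.56, 3.71]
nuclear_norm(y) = 12.54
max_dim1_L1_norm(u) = 6.73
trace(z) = -0.76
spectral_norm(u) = 3.81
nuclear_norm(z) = 8.80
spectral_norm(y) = 5.04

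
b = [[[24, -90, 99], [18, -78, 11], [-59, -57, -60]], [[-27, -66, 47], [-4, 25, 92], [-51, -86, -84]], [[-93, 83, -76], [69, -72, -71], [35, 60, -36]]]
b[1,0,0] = -27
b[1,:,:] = [[-27, -66, 47], [-4, 25, 92], [-51, -86, -84]]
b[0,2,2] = -60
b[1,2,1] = -86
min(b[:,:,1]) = -90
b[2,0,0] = -93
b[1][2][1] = -86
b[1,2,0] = -51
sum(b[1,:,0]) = -82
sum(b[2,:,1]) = 71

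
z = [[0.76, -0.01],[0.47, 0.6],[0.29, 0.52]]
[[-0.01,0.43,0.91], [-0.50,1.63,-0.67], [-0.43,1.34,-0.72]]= z@[[-0.02, 0.6, 1.17], [-0.81, 2.24, -2.03]]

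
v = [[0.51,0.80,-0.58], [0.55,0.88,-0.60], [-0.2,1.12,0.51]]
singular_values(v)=[1.75, 1.08, 0.01]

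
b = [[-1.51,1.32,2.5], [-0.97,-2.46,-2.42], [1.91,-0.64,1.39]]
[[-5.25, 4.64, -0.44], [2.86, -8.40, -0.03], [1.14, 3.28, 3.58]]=b @ [[1.19, 0.94, 0.78],[-0.57, 1.37, -1.22],[-1.08, 1.70, 0.94]]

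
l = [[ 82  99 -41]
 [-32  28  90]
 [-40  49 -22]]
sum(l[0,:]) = 140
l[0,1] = 99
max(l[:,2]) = 90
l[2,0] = -40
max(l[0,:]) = 99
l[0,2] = -41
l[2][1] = 49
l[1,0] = -32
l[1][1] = 28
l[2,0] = -40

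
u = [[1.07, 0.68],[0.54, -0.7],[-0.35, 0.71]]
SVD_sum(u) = [[1.08, 0.66], [0.08, 0.05], [0.06, 0.04]] + [[-0.01, 0.02], [0.46, -0.75], [-0.41, 0.67]]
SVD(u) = [[-1.00, 0.02], [-0.07, -0.74], [-0.06, 0.67]] @ diag([1.2732234740925938, 1.1808479940363137]) @ [[-0.85, -0.52], [-0.52, 0.85]]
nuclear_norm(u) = 2.45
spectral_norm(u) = 1.27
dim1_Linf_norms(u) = [1.07, 0.7, 0.71]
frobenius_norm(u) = 1.74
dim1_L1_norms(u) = [1.75, 1.24, 1.06]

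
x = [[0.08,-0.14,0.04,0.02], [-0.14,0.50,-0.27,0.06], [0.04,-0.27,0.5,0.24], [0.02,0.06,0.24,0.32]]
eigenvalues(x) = [-0.0, 0.1, 0.83, 0.47]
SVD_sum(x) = [[0.02, -0.08, 0.10, 0.04], [-0.08, 0.31, -0.37, -0.14], [0.1, -0.37, 0.43, 0.17], [0.04, -0.14, 0.17, 0.06]] + [[0.01, -0.05, -0.02, -0.05], [-0.05, 0.19, 0.09, 0.21], [-0.02, 0.09, 0.04, 0.1], [-0.05, 0.21, 0.10, 0.23]] + [[0.05,-0.01,-0.03,0.04], [-0.01,0.00,0.01,-0.01], [-0.03,0.01,0.02,-0.02], [0.04,-0.01,-0.02,0.03]] + [[-0.00, -0.0, -0.00, 0.00],[-0.0, -0.0, -0.00, 0.0],[-0.00, -0.00, -0.0, 0.0],[0.0, 0.00, 0.00, -0.00]]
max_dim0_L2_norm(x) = 0.62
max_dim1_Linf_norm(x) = 0.5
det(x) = -0.00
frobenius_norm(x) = 0.96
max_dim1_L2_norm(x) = 0.62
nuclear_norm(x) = 1.40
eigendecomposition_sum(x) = [[-0.00, -0.00, -0.00, 0.00], [-0.00, -0.00, -0.00, 0.00], [-0.00, -0.0, -0.00, 0.00], [0.00, 0.0, 0.00, -0.0]] + [[0.05, -0.01, -0.03, 0.04], [-0.01, 0.0, 0.01, -0.01], [-0.03, 0.01, 0.02, -0.02], [0.04, -0.01, -0.02, 0.03]] + [[0.02, -0.08, 0.10, 0.04], [-0.08, 0.31, -0.37, -0.14], [0.1, -0.37, 0.43, 0.17], [0.04, -0.14, 0.17, 0.06]] + [[0.01, -0.05, -0.02, -0.05], [-0.05, 0.19, 0.09, 0.21], [-0.02, 0.09, 0.04, 0.1], [-0.05, 0.21, 0.1, 0.23]]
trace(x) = 1.40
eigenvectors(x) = [[0.69, 0.69, 0.16, -0.16],[0.45, -0.16, -0.61, 0.63],[0.39, -0.49, 0.72, 0.3],[-0.42, 0.51, 0.28, 0.7]]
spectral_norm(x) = 0.83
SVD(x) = [[-0.16,-0.16,-0.69,-0.69], [0.61,0.63,0.16,-0.45], [-0.72,0.30,0.49,-0.39], [-0.28,0.70,-0.51,0.42]] @ diag([0.8287384522325913, 0.47268074822016026, 0.099819604365975, 0.0012388048187264933]) @ [[-0.16, 0.61, -0.72, -0.28], [-0.16, 0.63, 0.30, 0.70], [-0.69, 0.16, 0.49, -0.51], [0.69, 0.45, 0.39, -0.42]]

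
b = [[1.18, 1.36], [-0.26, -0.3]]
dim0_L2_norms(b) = [1.21, 1.39]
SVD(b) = [[-0.98, 0.22], [0.22, 0.98]] @ diag([1.843800410276459, 0.00021694322106152362]) @ [[-0.66, -0.76],[0.76, -0.66]]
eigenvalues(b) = [0.88, -0.0]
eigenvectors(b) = [[0.98, -0.76], [-0.22, 0.66]]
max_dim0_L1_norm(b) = 1.66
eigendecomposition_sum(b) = [[1.18, 1.36], [-0.26, -0.3]] + [[0.00, 0.0], [-0.00, -0.0]]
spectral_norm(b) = 1.84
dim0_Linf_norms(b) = [1.18, 1.36]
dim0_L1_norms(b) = [1.44, 1.66]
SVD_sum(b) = [[1.18, 1.36], [-0.26, -0.3]] + [[0.00, -0.0],[0.0, -0.0]]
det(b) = -0.00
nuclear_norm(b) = 1.84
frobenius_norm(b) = 1.84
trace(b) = 0.88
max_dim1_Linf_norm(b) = 1.36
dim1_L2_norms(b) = [1.8, 0.4]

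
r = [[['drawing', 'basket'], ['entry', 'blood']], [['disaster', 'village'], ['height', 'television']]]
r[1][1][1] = 'television'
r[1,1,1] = 'television'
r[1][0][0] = 'disaster'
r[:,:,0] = [['drawing', 'entry'], ['disaster', 'height']]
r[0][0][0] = 'drawing'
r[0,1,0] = 'entry'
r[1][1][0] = 'height'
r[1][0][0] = 'disaster'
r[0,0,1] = 'basket'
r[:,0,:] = [['drawing', 'basket'], ['disaster', 'village']]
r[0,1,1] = 'blood'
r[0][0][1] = 'basket'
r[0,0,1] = 'basket'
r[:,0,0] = ['drawing', 'disaster']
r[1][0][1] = 'village'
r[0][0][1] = 'basket'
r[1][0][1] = 'village'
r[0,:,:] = [['drawing', 'basket'], ['entry', 'blood']]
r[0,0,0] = 'drawing'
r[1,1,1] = 'television'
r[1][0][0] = 'disaster'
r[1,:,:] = [['disaster', 'village'], ['height', 'television']]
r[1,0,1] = 'village'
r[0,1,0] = 'entry'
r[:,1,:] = [['entry', 'blood'], ['height', 'television']]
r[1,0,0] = 'disaster'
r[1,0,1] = 'village'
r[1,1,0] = 'height'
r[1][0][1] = 'village'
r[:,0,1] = ['basket', 'village']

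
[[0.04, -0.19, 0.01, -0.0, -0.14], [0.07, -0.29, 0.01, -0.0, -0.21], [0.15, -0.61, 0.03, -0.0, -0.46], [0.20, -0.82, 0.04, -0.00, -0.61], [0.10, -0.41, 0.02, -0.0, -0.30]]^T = [[0.04, 0.07, 0.15, 0.2, 0.1], [-0.19, -0.29, -0.61, -0.82, -0.41], [0.01, 0.01, 0.03, 0.04, 0.02], [-0.0, -0.0, -0.00, -0.0, -0.0], [-0.14, -0.21, -0.46, -0.61, -0.3]]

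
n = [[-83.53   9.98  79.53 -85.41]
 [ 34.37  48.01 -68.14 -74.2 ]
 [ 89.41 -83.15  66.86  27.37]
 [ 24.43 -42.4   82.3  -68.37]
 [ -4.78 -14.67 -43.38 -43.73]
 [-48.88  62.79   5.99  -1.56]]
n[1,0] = 34.37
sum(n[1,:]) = -59.96000000000001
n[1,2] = -68.14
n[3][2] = 82.3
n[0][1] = 9.98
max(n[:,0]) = 89.41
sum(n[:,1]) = -19.440000000000005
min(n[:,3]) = -85.41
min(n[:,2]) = -68.14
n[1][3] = -74.2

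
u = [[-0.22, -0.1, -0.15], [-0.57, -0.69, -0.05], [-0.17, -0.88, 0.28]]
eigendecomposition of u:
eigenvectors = [[0.24+0.00j, 0.41-0.10j, (0.41+0.1j)], [0.76+0.00j, -0.22+0.09j, -0.22-0.09j], [(0.6+0j), -0.88+0.00j, -0.88-0.00j]]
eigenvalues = [(-0.91+0j), (0.14+0.07j), (0.14-0.07j)]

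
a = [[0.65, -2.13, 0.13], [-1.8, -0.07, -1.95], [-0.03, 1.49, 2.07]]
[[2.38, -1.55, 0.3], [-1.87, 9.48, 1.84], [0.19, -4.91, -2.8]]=a @ [[0.19,  -2.86,  0.36], [-1.01,  -0.28,  -0.11], [0.82,  -2.21,  -1.27]]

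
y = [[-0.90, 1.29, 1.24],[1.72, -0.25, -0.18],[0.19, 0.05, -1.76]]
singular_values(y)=[2.64, 1.57, 0.87]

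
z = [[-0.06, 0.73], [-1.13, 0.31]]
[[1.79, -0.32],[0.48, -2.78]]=z @ [[0.26, 2.39], [2.48, -0.24]]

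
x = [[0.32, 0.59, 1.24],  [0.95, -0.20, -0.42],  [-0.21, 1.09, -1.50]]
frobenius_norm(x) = 2.57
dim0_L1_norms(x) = [1.48, 1.88, 3.16]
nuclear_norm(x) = 4.21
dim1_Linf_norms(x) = [1.24, 0.95, 1.5]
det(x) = 2.37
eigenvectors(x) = [[(-0.8+0j), (0.34+0.41j), (0.34-0.41j)], [-0.57+0.00j, (-0.12-0.51j), -0.12+0.51j], [(-0.18+0j), (-0.67+0j), -0.67-0.00j]]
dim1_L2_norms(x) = [1.41, 1.06, 1.87]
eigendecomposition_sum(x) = [[(0.61-0j), (0.5+0j), 0.22+0.00j], [(0.43-0j), (0.35+0j), (0.16+0j)], [(0.14-0j), 0.11+0.00j, 0.05+0.00j]] + [[(-0.15+0.3j), 0.05-0.54j, 0.51+0.37j], [0.26-0.20j, (-0.28+0.46j), -0.29-0.55j], [-0.17-0.38j, 0.49+0.48j, (-0.77+0.19j)]] + [[(-0.15-0.3j), 0.05+0.54j, 0.51-0.37j],  [(0.26+0.2j), -0.28-0.46j, -0.29+0.55j],  [(-0.17+0.38j), 0.49-0.48j, (-0.77-0.19j)]]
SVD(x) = [[0.50, 0.7, -0.51], [-0.11, -0.53, -0.84], [-0.86, 0.48, -0.19]] @ diag([2.06400981492035, 1.1689220138104925, 0.9811650266604929]) @ [[0.11, -0.30, 0.95], [-0.33, 0.89, 0.32], [-0.94, -0.35, 0.0]]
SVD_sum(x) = [[0.12,-0.31,0.98], [-0.03,0.07,-0.22], [-0.2,0.53,-1.68]] + [[-0.27, 0.72, 0.26],  [0.21, -0.55, -0.2],  [-0.18, 0.5, 0.18]] + [[0.47, 0.17, -0.00], [0.77, 0.29, -0.0], [0.17, 0.06, -0.00]]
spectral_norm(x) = 2.06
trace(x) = -1.38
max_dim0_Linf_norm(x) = 1.5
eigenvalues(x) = [(1.01+0j), (-1.2+0.95j), (-1.2-0.95j)]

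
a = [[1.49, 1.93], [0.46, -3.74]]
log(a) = [[(0.53+0.09j), -0.30-1.09j], [-0.07-0.26j, (1.34+3.05j)]]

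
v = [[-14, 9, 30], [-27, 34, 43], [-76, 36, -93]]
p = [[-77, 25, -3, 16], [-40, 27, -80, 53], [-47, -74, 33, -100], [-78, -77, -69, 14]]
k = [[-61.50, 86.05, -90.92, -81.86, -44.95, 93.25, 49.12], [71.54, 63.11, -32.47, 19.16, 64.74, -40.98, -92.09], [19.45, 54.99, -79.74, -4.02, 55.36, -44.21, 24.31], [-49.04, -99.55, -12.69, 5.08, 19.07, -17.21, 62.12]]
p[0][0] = -77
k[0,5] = 93.25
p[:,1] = [25, 27, -74, -77]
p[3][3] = 14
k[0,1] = 86.05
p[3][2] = -69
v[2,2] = -93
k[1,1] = 63.11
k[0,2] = -90.92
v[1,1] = 34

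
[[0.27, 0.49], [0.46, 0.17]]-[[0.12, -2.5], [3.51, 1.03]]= [[0.15, 2.99], [-3.05, -0.86]]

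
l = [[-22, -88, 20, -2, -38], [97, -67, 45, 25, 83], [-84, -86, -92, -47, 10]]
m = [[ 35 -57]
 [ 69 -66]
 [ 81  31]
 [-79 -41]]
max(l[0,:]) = 20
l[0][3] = -2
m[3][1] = -41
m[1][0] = 69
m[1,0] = 69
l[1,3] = 25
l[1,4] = 83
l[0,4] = -38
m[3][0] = -79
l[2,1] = -86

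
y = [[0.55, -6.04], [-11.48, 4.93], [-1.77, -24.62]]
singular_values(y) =[25.83, 11.61]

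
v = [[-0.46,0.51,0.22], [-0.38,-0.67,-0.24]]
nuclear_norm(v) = 1.50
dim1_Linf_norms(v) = [0.51, 0.67]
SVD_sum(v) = [[0.02, 0.50, 0.19], [-0.02, -0.67, -0.26]] + [[-0.48, 0.01, 0.03], [-0.36, 0.0, 0.02]]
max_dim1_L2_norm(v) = 0.81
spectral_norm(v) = 0.90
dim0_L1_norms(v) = [0.84, 1.18, 0.46]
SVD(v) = [[-0.6, 0.8], [0.80, 0.60]] @ diag([0.9026225717737145, 0.5968856615170158]) @ [[-0.03, -0.93, -0.36], [-1.0, 0.01, 0.06]]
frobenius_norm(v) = 1.08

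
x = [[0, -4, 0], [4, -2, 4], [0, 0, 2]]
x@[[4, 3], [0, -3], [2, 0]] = [[0, 12], [24, 18], [4, 0]]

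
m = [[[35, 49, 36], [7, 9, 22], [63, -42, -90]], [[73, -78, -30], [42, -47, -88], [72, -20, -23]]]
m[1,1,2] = -88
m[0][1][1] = 9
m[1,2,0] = 72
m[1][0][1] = -78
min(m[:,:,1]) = -78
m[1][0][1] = -78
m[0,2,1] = -42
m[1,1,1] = -47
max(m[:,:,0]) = 73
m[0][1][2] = 22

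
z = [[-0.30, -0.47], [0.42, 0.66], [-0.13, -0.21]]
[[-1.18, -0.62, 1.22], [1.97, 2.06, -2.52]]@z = [[-0.07, -0.11], [0.60, 0.96]]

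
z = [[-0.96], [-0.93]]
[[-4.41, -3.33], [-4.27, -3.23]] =z@[[4.59, 3.47]]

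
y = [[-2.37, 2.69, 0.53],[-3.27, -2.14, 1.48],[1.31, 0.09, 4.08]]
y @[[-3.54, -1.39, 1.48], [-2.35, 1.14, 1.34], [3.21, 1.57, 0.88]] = [[3.77, 7.19, 0.56], [21.36, 4.43, -6.4], [8.25, 4.69, 5.65]]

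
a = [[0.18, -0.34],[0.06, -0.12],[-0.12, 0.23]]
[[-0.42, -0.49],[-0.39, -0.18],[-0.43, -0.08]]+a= [[-0.24, -0.83], [-0.33, -0.3], [-0.55, 0.15]]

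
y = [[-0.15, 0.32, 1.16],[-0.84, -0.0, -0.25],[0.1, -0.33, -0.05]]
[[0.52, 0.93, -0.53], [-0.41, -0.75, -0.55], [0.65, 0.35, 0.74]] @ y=[[-0.91, 0.34, 0.40], [0.64, 0.05, -0.26], [-0.32, -0.04, 0.63]]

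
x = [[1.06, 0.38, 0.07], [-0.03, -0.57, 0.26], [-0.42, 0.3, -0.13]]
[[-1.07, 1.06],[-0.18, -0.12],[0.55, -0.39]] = x @ [[-1.05,1.03], [0.19,-0.02], [-0.41,-0.40]]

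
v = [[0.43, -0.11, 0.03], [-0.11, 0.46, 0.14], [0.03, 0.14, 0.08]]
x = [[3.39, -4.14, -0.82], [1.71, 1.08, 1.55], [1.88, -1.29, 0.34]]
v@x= [[1.33,  -1.94,  -0.51], [0.68,  0.77,  0.85], [0.49,  -0.08,  0.22]]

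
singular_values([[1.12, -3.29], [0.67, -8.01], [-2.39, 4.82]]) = [10.13, 1.72]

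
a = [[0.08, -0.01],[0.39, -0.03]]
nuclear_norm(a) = 0.40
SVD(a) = [[-0.2,-0.98], [-0.98,0.20]] @ diag([0.3993568481559886, 0.003756039258938905]) @ [[-1.00,0.08], [0.08,1.0]]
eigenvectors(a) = [[0.14+0.07j,(0.14-0.07j)], [0.99+0.00j,0.99-0.00j]]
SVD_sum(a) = [[0.08, -0.01], [0.39, -0.03]] + [[-0.00,-0.00], [0.00,0.0]]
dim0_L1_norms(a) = [0.47, 0.04]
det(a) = 0.00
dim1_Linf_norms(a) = [0.08, 0.39]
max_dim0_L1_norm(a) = 0.47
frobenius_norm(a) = 0.40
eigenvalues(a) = [(0.02+0.03j), (0.02-0.03j)]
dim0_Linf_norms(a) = [0.39, 0.03]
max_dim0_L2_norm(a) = 0.4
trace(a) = 0.05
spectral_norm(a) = 0.40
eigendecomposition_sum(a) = [[0.04-0.01j, -0.01+0.00j], [(0.2-0.16j), (-0.02+0.04j)]] + [[(0.04+0.01j), (-0.01-0j)], [0.20+0.16j, (-0.02-0.04j)]]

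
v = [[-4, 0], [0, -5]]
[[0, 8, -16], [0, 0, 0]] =v @ [[0, -2, 4], [0, 0, 0]]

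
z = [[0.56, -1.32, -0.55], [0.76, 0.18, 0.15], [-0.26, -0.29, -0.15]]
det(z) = 0.01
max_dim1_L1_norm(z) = 2.43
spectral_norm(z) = 1.55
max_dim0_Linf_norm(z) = 1.32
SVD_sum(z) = [[0.54,-1.33,-0.55], [0.02,-0.05,-0.02], [0.08,-0.18,-0.08]] + [[0.02, 0.01, 0.00], [0.74, 0.23, 0.17], [-0.33, -0.10, -0.08]] + [[0.0, 0.0, -0.0], [-0.00, -0.0, 0.0], [-0.00, -0.00, 0.00]]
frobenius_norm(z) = 1.78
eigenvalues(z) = [(0.29+0.9j), (0.29-0.9j), (0.01+0j)]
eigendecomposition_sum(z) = [[0.28+0.40j, (-0.66+0.24j), (-0.27+0.15j)],[0.38-0.17j, 0.09+0.59j, 0.08+0.26j],[-0.13+0.14j, (-0.15-0.23j), (-0.08-0.09j)]] + [[0.28-0.40j, (-0.66-0.24j), (-0.27-0.15j)], [0.38+0.17j, (0.09-0.59j), 0.08-0.26j], [-0.13-0.14j, -0.15+0.23j, -0.08+0.09j]] + [[-0j, -0.00-0.00j, -0.00-0.00j],[-0j, (-0-0j), (-0-0j)],[(-0+0j), 0j, (0.01+0j)]]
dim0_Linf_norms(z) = [0.76, 1.32, 0.55]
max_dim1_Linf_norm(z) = 1.32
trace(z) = 0.59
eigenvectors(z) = [[(0.73+0j), 0.73-0.00j, -0.08+0.00j],  [(0.12-0.61j), (0.12+0.61j), (-0.41+0j)],  [(0.06+0.28j), (0.06-0.28j), 0.91+0.00j]]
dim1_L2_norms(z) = [1.54, 0.8, 0.42]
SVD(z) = [[-0.99, -0.02, -0.14], [-0.04, -0.91, 0.41], [-0.14, 0.41, 0.90]] @ diag([1.5513929079665747, 0.8708398931999874, 0.00423385432553591]) @ [[-0.35, 0.86, 0.36], [-0.93, -0.29, -0.21], [-0.08, -0.41, 0.91]]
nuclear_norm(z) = 2.43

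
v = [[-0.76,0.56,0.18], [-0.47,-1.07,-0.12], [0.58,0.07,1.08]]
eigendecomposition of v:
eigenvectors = [[(0.07+0j), -0.73+0.00j, (-0.73-0j)], [-0.07+0.00j, (0.17-0.63j), (0.17+0.63j)], [(0.99+0j), (0.19+0.07j), (0.19-0.07j)]]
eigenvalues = [(1.12+0j), (-0.93+0.47j), (-0.93-0.47j)]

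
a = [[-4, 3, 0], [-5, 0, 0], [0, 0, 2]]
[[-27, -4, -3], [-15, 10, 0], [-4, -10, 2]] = a @ [[3, -2, 0], [-5, -4, -1], [-2, -5, 1]]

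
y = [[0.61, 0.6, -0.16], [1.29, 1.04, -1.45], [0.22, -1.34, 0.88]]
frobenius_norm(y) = 2.87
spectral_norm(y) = 2.63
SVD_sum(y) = [[0.32, 0.48, -0.48], [0.91, 1.38, -1.36], [-0.56, -0.86, 0.85]] + [[0.17, -0.11, 0.01], [0.43, -0.26, 0.02], [0.79, -0.48, 0.04]] + [[0.12, 0.22, 0.31], [-0.04, -0.08, -0.11], [-0.0, -0.01, -0.01]]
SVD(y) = [[-0.28,0.19,-0.94], [-0.81,0.47,0.34], [0.51,0.86,0.02]] @ diag([2.628069952710132, 1.0670492619600198, 0.42302978170897004]) @ [[-0.42, -0.65, 0.64], [0.85, -0.52, 0.04], [-0.30, -0.56, -0.77]]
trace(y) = 2.53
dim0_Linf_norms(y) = [1.29, 1.34, 1.45]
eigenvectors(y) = [[0.25, -0.70, -0.28], [-0.72, -0.23, -0.77], [-0.65, -0.68, 0.57]]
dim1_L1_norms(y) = [1.37, 3.78, 2.44]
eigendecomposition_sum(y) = [[-0.13, 0.12, 0.09],[0.37, -0.33, -0.27],[0.33, -0.30, -0.24]] + [[0.46, -0.02, 0.20], [0.15, -0.01, 0.07], [0.45, -0.02, 0.2]] + [[0.28, 0.50, -0.45], [0.76, 1.38, -1.25], [-0.57, -1.02, 0.92]]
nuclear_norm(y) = 4.12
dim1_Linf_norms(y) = [0.61, 1.45, 1.34]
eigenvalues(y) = [-0.7, 0.65, 2.58]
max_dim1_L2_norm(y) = 2.2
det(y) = -1.19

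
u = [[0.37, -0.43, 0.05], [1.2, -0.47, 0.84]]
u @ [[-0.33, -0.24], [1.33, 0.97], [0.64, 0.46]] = [[-0.66, -0.48], [-0.48, -0.36]]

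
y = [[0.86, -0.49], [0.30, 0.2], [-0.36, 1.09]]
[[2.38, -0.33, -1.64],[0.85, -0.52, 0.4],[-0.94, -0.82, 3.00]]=y@[[2.8, -1.01, -0.41],[0.06, -1.09, 2.62]]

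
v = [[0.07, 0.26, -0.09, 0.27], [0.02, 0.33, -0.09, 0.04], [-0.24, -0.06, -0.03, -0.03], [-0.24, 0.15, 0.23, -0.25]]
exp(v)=[[1.05, 0.34, -0.08, 0.25], [0.03, 1.4, -0.10, 0.05], [-0.24, -0.11, 0.98, -0.06], [-0.24, 0.11, 0.20, 0.75]]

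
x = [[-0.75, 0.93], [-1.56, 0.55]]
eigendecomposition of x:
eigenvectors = [[(-0.33+0.51j), (-0.33-0.51j)], [-0.79+0.00j, (-0.79-0j)]]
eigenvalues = [(-0.1+1.01j), (-0.1-1.01j)]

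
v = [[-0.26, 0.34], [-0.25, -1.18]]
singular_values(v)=[1.24, 0.32]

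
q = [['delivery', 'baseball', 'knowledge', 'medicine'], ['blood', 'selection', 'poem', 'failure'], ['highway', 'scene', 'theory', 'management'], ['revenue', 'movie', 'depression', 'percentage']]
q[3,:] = ['revenue', 'movie', 'depression', 'percentage']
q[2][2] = 'theory'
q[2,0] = 'highway'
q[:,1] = ['baseball', 'selection', 'scene', 'movie']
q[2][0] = 'highway'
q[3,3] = 'percentage'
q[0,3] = 'medicine'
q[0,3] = 'medicine'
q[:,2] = ['knowledge', 'poem', 'theory', 'depression']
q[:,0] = ['delivery', 'blood', 'highway', 'revenue']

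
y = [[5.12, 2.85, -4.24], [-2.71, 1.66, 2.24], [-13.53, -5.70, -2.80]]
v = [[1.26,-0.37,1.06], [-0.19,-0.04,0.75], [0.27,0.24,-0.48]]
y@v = [[4.76, -3.03, 9.6],[-3.13, 1.47, -2.7],[-16.72, 4.56, -17.27]]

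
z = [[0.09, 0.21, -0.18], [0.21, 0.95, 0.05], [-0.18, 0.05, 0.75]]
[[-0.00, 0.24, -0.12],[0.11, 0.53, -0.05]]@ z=[[0.07, 0.22, -0.08], [0.13, 0.52, -0.03]]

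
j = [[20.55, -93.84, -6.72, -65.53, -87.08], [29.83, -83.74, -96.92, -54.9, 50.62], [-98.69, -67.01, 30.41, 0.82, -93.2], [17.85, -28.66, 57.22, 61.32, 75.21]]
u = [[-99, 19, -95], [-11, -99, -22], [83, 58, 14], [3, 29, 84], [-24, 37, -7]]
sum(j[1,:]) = -155.10999999999999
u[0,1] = 19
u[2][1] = 58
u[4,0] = -24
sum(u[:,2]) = -26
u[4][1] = 37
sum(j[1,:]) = -155.10999999999999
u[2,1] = 58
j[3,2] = 57.22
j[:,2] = [-6.72, -96.92, 30.41, 57.22]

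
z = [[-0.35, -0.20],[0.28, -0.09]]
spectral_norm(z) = 0.46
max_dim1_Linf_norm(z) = 0.35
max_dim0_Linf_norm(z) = 0.35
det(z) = 0.09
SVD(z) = [[-0.85, 0.53], [0.53, 0.85]] @ diag([0.4615911170093486, 0.18956170683463974]) @ [[0.97, 0.26], [0.26, -0.97]]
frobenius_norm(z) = 0.50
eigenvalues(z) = [(-0.22+0.2j), (-0.22-0.2j)]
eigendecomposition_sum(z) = [[-0.18+0.03j, (-0.1-0.11j)], [(0.14+0.16j), -0.04+0.17j]] + [[(-0.18-0.03j),(-0.1+0.11j)], [0.14-0.16j,-0.04-0.17j]]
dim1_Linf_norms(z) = [0.35, 0.28]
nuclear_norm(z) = 0.65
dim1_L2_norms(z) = [0.4, 0.29]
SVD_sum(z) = [[-0.38, -0.1], [0.24, 0.06]] + [[0.03,-0.10], [0.04,-0.15]]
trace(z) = -0.44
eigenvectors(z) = [[0.35-0.54j, (0.35+0.54j)],[-0.76+0.00j, -0.76-0.00j]]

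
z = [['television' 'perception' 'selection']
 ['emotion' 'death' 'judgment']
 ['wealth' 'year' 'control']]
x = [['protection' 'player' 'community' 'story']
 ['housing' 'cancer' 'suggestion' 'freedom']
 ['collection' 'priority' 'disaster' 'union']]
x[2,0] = 'collection'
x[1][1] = 'cancer'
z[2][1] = 'year'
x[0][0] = 'protection'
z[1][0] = 'emotion'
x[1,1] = 'cancer'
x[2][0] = 'collection'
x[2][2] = 'disaster'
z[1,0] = 'emotion'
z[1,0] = 'emotion'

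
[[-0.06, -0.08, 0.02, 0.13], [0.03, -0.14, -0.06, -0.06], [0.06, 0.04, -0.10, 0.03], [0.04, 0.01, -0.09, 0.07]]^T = [[-0.06, 0.03, 0.06, 0.04], [-0.08, -0.14, 0.04, 0.01], [0.02, -0.06, -0.10, -0.09], [0.13, -0.06, 0.03, 0.07]]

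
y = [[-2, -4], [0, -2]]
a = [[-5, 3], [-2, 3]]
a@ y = [[10, 14], [4, 2]]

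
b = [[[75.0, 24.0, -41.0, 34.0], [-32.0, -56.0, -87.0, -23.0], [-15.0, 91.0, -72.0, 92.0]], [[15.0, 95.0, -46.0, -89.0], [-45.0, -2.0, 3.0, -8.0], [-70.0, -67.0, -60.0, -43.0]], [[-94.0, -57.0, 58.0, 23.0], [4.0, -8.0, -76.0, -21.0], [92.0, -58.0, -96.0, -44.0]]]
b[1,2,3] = -43.0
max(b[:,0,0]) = 75.0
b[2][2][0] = 92.0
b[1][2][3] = -43.0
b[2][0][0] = -94.0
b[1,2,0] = -70.0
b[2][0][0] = -94.0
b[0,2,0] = -15.0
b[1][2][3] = -43.0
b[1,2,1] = -67.0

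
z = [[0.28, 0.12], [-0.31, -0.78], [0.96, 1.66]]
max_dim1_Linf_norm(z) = 1.66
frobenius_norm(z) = 2.12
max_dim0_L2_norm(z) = 1.84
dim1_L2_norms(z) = [0.3, 0.84, 1.92]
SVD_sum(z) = [[0.12, 0.21], [-0.41, -0.73], [0.94, 1.67]] + [[0.16,-0.09], [0.1,-0.05], [0.02,-0.01]]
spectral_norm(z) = 2.10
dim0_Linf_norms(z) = [0.96, 1.66]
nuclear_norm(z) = 2.32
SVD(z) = [[-0.11,-0.85], [0.40,-0.51], [-0.91,-0.11]] @ diag([2.1040643044390306, 0.2177461889115298]) @ [[-0.49, -0.87], [-0.87, 0.49]]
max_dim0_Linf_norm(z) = 1.66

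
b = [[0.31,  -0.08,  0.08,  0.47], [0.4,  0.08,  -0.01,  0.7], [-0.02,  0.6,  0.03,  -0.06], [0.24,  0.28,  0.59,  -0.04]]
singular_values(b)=[1.0, 0.78, 0.48, 0.0]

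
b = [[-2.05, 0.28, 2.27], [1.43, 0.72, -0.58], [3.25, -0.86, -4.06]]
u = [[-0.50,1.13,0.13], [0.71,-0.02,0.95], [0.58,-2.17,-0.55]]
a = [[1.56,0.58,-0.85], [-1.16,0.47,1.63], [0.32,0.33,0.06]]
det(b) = 0.01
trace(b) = -5.39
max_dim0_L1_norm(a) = 3.04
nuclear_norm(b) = 7.40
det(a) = 0.00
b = u @ a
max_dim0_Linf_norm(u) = 2.17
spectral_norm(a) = 2.62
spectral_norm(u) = 2.62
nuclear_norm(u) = 3.88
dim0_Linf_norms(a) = [1.56, 0.58, 1.63]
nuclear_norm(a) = 3.66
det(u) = -0.17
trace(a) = 2.09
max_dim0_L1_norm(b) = 6.91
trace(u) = -1.07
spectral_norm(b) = 6.22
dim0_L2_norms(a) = [1.97, 0.82, 1.84]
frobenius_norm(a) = 2.82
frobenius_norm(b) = 6.33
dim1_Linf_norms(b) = [2.27, 1.43, 4.06]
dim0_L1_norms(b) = [6.73, 1.86, 6.91]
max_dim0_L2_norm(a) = 1.97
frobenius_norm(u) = 2.88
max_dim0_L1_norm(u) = 3.32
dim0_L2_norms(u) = [1.04, 2.45, 1.11]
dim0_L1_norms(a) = [3.04, 1.38, 2.54]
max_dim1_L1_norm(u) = 3.3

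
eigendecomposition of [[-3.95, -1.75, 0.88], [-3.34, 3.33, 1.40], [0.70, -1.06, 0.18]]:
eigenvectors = [[0.92, 0.25, 0.25], [0.39, -0.91, -0.18], [-0.05, 0.32, 0.95]]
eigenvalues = [-4.74, 3.73, 0.56]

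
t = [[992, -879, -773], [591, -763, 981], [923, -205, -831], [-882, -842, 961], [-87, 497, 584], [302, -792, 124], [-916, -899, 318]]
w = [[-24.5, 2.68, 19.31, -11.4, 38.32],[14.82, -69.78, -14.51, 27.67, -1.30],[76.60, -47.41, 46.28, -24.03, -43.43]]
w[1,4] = -1.3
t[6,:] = [-916, -899, 318]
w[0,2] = 19.31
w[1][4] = -1.3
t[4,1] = 497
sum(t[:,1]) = -3883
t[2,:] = [923, -205, -831]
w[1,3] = 27.67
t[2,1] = -205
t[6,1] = -899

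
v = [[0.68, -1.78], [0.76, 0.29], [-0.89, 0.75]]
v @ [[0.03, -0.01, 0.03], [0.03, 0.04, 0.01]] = [[-0.03,  -0.08,  0.00], [0.03,  0.0,  0.03], [-0.0,  0.04,  -0.02]]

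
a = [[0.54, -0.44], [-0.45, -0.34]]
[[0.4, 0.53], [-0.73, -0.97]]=a @ [[1.19, 1.59], [0.56, 0.74]]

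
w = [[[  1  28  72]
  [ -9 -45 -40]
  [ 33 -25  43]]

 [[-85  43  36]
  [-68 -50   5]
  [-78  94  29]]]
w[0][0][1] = 28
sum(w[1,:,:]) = -74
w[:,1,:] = [[-9, -45, -40], [-68, -50, 5]]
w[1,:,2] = [36, 5, 29]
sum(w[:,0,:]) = 95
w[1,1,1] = -50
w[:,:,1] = [[28, -45, -25], [43, -50, 94]]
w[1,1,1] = -50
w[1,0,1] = 43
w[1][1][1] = -50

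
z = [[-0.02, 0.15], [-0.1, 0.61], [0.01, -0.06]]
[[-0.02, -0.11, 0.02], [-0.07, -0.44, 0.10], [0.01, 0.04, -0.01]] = z@ [[-0.07, -0.01, -0.74],[-0.13, -0.73, 0.04]]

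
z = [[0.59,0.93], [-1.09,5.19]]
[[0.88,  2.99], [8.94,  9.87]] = z @[[-0.92, 1.56], [1.53, 2.23]]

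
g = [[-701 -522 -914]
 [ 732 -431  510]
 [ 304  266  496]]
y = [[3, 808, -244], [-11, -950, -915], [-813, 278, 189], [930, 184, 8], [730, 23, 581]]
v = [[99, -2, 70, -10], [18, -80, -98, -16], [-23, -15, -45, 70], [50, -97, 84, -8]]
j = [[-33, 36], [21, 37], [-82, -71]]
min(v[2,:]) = -45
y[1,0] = -11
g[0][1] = -522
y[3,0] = 930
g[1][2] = 510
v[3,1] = -97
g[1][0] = 732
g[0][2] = -914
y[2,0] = -813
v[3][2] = 84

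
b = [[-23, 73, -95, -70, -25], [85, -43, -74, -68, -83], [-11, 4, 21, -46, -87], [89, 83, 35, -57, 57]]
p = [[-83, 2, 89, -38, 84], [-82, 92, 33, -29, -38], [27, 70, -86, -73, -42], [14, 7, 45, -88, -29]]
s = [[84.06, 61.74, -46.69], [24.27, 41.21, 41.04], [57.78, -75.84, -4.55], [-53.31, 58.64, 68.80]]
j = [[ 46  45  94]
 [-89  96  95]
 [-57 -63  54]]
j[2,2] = 54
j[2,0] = -57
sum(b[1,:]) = -183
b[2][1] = 4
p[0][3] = -38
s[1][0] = 24.27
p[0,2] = 89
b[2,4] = -87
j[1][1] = 96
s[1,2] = 41.04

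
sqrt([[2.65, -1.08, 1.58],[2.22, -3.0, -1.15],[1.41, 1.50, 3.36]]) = [[(1.09-0.64j),-0.10+0.95j,0.83+0.42j],[(0.35-1.56j),(-0.19+2.34j),-0.10+1.04j],[0.84+0.65j,(0.27-0.98j),1.46-0.43j]]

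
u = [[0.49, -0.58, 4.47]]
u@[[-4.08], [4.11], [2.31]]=[[5.94]]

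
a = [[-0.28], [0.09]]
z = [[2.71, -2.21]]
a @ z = [[-0.76, 0.62], [0.24, -0.20]]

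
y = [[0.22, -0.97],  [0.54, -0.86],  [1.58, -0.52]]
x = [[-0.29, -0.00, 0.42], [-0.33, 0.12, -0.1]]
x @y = [[0.60, 0.06],  [-0.17, 0.27]]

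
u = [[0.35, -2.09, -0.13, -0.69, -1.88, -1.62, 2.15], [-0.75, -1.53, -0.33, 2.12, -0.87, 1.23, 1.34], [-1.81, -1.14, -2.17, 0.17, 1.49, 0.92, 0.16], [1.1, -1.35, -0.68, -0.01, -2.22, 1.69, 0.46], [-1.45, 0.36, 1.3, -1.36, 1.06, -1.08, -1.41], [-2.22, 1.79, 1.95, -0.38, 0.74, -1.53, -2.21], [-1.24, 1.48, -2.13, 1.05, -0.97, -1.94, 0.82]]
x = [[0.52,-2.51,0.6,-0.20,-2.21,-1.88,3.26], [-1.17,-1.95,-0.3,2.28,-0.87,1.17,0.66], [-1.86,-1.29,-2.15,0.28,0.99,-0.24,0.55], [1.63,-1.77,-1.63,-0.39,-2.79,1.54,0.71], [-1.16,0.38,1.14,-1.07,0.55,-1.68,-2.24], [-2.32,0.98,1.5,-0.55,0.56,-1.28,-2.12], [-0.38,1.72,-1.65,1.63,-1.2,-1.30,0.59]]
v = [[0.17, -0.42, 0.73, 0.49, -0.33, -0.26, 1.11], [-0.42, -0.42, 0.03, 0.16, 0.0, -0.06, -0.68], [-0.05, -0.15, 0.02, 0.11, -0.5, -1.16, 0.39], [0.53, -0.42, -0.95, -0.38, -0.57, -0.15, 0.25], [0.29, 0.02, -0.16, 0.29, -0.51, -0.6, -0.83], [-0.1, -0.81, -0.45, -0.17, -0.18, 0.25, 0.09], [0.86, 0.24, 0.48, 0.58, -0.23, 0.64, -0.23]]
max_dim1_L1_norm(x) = 11.18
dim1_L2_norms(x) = [5.1, 3.61, 3.34, 4.39, 3.48, 3.92, 3.46]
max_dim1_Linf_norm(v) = 1.16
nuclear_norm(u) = 21.93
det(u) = 61.72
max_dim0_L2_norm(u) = 3.92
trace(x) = -4.11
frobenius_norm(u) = 9.79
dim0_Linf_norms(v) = [0.86, 0.81, 0.95, 0.58, 0.57, 1.16, 1.11]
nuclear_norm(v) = 7.37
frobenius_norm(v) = 3.36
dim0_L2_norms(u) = [3.71, 3.92, 3.91, 2.85, 3.75, 3.89, 3.77]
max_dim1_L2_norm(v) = 1.54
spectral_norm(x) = 7.19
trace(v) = -1.10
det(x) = -1526.51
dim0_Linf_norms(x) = [2.32, 2.51, 2.15, 2.28, 2.79, 1.88, 3.26]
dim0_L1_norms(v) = [2.42, 2.48, 2.82, 2.18, 2.32, 3.12, 3.58]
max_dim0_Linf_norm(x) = 3.26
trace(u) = -3.01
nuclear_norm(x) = 24.25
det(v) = -0.00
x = v + u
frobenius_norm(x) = 10.43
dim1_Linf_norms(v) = [1.11, 0.68, 1.16, 0.95, 0.83, 0.81, 0.86]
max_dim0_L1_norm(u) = 10.01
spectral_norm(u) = 6.75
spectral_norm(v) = 1.84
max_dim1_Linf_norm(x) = 3.26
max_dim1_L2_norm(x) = 5.1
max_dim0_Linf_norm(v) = 1.16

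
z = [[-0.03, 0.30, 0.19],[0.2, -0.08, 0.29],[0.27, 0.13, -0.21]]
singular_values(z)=[0.41, 0.35, 0.32]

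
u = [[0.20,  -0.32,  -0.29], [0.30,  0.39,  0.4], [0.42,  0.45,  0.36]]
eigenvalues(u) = [(0.5+0.36j), (0.5-0.36j), (-0.05+0j)]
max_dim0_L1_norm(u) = 1.16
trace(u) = 0.95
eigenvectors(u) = [[0.68+0.00j, 0.68-0.00j, (-0+0j)], [-0.37-0.36j, -0.37+0.36j, (-0.67+0j)], [-0.29-0.43j, -0.29+0.43j, 0.74+0.00j]]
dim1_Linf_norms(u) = [0.32, 0.4, 0.45]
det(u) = -0.02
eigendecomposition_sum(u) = [[(0.1+0.39j), -0.16+0.22j, (-0.15+0.2j)], [0.15-0.27j, (0.21-0.04j), (0.19-0.03j)], [(0.21-0.23j), (0.21+0.01j), (0.19+0.01j)]] + [[0.10-0.39j, (-0.16-0.22j), (-0.15-0.2j)], [(0.15+0.27j), (0.21+0.04j), (0.19+0.03j)], [0.21+0.23j, (0.21-0.01j), 0.19-0.01j]] + [[-0.00+0.00j, -0.00+0.00j, 0j], [-0.01+0.00j, (-0.03+0j), (0.02+0j)], [(0.01-0j), (0.03-0j), -0.02-0.00j]]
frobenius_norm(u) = 1.07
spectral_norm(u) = 0.99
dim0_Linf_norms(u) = [0.42, 0.45, 0.4]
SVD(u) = [[0.31, 0.94, -0.16],[-0.64, 0.08, -0.77],[-0.71, 0.34, 0.62]] @ diag([0.991041081015798, 0.3906241351682526, 0.04848051941856333]) @ [[-0.43, -0.67, -0.6], [0.9, -0.3, -0.31], [-0.02, 0.68, -0.74]]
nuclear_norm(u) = 1.43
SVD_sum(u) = [[-0.13, -0.2, -0.18], [0.27, 0.42, 0.38], [0.3, 0.47, 0.42]] + [[0.33, -0.11, -0.11],  [0.03, -0.01, -0.01],  [0.12, -0.04, -0.04]] + [[0.00, -0.01, 0.01], [0.0, -0.03, 0.03], [-0.00, 0.02, -0.02]]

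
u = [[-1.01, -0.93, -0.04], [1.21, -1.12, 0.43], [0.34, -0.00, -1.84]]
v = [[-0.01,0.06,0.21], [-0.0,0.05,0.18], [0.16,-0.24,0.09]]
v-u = [[1.0, 0.99, 0.25], [-1.21, 1.17, -0.25], [-0.18, -0.24, 1.93]]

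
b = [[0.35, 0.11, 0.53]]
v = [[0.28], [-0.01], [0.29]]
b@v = [[0.25]]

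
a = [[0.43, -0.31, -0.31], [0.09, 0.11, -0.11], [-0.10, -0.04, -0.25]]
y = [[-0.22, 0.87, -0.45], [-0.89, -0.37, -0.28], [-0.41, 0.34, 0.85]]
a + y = [[0.21,  0.56,  -0.76], [-0.80,  -0.26,  -0.39], [-0.51,  0.3,  0.6]]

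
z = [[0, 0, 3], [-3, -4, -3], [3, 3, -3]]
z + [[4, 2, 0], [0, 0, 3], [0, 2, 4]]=[[4, 2, 3], [-3, -4, 0], [3, 5, 1]]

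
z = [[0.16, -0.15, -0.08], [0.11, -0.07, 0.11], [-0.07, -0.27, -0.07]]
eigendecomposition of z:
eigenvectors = [[-0.87+0.00j, -0.30+0.09j, -0.30-0.09j], [(-0.19+0j), 0.06+0.56j, (0.06-0.56j)], [(0.46+0j), (-0.76+0j), (-0.76-0j)]]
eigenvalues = [(0.17+0j), (-0.08+0.21j), (-0.08-0.21j)]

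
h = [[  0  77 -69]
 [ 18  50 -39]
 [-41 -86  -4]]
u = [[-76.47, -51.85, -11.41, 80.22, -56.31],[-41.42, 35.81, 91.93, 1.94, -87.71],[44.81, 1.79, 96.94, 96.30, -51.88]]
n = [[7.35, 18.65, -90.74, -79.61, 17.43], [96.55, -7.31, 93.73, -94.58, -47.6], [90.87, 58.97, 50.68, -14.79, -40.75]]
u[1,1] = 35.81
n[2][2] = 50.68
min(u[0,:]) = -76.47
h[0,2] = -69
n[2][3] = -14.79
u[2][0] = 44.81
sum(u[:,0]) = -73.08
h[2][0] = -41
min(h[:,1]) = -86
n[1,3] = -94.58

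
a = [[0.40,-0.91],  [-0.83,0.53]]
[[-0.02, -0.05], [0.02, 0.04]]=a@[[-0.01, -0.02], [0.02, 0.05]]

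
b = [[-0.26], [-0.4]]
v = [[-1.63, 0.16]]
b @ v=[[0.42, -0.04], [0.65, -0.06]]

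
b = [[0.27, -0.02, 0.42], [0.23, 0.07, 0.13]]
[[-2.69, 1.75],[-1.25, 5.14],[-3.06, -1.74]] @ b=[[-0.32, 0.18, -0.90],[0.84, 0.38, 0.14],[-1.23, -0.06, -1.51]]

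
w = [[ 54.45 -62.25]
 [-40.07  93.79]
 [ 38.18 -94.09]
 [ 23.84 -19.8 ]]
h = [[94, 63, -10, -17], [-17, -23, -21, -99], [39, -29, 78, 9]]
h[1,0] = -17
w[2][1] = -94.09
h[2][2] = 78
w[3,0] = 23.84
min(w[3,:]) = -19.8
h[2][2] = 78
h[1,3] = -99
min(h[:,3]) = -99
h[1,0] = -17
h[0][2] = -10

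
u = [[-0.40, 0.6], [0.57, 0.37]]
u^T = [[-0.40, 0.57], [0.6, 0.37]]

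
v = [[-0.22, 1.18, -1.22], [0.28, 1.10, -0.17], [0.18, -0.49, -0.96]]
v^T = [[-0.22,0.28,0.18], [1.18,1.1,-0.49], [-1.22,-0.17,-0.96]]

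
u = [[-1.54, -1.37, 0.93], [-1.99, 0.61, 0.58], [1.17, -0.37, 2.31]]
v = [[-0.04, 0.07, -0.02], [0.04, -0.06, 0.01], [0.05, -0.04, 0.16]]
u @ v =[[0.05,  -0.06,  0.17], [0.13,  -0.20,  0.14], [0.05,  0.01,  0.34]]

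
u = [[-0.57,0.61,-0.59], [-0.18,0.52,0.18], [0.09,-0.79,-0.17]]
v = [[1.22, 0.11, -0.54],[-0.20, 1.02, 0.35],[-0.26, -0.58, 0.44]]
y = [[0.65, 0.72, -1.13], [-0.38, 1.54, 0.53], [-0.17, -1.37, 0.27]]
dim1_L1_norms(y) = [2.5, 2.45, 1.81]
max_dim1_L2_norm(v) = 1.34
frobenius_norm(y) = 2.64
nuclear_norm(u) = 2.05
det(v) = 0.59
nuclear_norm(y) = 3.71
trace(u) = -0.22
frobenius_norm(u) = 1.43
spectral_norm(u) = 1.24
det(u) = -0.10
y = u + v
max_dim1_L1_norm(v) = 1.87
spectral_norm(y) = 2.20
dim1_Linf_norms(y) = [1.13, 1.54, 1.37]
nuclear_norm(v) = 2.97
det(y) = -0.13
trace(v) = 2.68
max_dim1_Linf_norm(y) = 1.54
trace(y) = 2.46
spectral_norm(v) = 1.44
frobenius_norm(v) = 1.90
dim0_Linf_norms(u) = [0.57, 0.79, 0.59]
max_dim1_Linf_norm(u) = 0.79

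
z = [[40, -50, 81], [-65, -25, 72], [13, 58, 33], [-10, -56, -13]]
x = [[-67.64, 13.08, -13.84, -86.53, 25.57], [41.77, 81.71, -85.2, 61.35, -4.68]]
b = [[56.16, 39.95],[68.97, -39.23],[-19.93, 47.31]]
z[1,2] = 72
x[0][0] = -67.64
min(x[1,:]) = -85.2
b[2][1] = 47.31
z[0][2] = 81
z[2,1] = 58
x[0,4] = 25.57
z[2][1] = 58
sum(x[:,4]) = 20.89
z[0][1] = -50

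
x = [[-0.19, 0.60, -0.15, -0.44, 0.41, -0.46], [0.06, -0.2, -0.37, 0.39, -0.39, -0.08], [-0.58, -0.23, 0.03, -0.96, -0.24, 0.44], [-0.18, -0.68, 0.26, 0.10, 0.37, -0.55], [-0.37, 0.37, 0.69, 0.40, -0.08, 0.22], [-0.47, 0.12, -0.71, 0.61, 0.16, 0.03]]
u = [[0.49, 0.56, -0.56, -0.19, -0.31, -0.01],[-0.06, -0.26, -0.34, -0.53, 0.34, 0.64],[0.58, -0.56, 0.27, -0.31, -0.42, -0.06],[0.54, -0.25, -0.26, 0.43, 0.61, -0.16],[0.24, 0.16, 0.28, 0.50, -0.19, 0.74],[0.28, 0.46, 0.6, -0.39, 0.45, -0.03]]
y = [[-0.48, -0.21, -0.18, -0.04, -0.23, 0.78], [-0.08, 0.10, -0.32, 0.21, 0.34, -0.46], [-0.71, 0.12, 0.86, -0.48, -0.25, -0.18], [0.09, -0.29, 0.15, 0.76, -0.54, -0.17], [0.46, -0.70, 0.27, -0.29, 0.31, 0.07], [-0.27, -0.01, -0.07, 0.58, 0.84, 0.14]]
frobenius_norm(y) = 2.48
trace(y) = 1.69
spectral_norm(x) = 1.41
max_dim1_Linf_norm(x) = 0.96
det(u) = 1.00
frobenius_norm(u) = 2.45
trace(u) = 0.71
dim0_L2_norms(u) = [1.0, 1.0, 1.0, 1.0, 1.0, 0.99]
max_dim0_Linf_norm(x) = 0.96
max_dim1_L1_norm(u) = 2.25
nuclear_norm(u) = 6.00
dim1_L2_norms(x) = [1.0, 0.7, 1.25, 1.01, 0.98, 1.07]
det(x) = -0.44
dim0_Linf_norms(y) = [0.71, 0.7, 0.86, 0.76, 0.84, 0.78]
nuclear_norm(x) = 5.74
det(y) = -0.43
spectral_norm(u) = 1.01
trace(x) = -0.31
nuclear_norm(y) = 5.74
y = x @ u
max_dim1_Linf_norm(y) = 0.86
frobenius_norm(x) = 2.48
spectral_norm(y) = 1.41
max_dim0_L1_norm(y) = 2.51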